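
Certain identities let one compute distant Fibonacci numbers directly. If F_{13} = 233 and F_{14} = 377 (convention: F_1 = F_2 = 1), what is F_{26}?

By the doubling identity F_{2k} = F_k(2F_{k+1} − F_k): F_{26} = 233·(2·377 − 233) = 233·521 = 121393.

121393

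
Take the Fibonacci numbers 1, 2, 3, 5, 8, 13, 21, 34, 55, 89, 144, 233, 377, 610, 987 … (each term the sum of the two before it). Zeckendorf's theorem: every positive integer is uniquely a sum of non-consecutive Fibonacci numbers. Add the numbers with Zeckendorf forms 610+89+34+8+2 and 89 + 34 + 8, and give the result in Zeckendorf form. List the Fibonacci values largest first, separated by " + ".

610 + 233 + 21 + 8 + 2

The two numbers are 743 and 131, so their sum is 874.
Greedily peel off the largest Fibonacci term at each step:
take 610 (≤ 874); 874 − 610 = 264
take 233 (≤ 264); 264 − 233 = 31
take 21 (≤ 31); 31 − 21 = 10
take 8 (≤ 10); 10 − 8 = 2
take 2 (≤ 2); 2 − 2 = 0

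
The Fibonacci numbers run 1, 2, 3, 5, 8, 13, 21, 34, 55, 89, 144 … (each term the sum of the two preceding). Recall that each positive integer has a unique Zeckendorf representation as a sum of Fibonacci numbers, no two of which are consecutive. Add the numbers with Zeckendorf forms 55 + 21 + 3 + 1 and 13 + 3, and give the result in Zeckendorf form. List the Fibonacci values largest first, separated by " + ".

The two numbers are 80 and 16, so their sum is 96.
Repeatedly subtract the largest Fibonacci number that fits:
96 − 89 = 7
7 − 5 = 2
2 − 2 = 0

89 + 5 + 2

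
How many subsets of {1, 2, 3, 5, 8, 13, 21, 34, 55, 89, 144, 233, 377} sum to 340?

11

Starting from the Zeckendorf form and repeatedly splitting a term F_k into F_{k−1} + F_{k−2} (when neither is already used) reaches every representation.
340 = 233+89+13+5 = 233+89+13+3+2 = 233+55+34+13+5 = … (8 more), for 11 in all.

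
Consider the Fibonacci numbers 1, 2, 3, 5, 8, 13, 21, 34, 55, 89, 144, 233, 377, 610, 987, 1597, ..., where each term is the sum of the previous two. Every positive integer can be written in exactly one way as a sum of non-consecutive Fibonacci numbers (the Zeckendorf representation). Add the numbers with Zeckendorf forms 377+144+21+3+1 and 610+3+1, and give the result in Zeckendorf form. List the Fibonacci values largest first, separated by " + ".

987 + 144 + 21 + 8

The two numbers are 546 and 614, so their sum is 1160.
subtract 987 from 1160: 173 remains
subtract 144 from 173: 29 remains
subtract 21 from 29: 8 remains
subtract 8 from 8: 0 remains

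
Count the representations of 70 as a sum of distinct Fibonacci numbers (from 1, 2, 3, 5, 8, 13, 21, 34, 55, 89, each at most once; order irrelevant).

70 = 55+13+2 = 55+8+5+2 = 34+21+13+2 = … (1 more), for 4 in all.

4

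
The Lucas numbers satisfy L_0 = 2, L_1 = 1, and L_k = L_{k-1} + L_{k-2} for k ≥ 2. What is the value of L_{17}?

3571

Iterating the recurrence up to L_{13} = 521 and L_{12} = 322:
L_{14} = L_{13} + L_{12} = 521 + 322 = 843
L_{15} = L_{14} + L_{13} = 843 + 521 = 1364
L_{16} = L_{15} + L_{14} = 1364 + 843 = 2207
L_{17} = L_{16} + L_{15} = 2207 + 1364 = 3571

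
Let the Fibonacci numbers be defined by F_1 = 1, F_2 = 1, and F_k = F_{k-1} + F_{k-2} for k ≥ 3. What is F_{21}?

10946

Iterating the recurrence up to F_{16} = 987 and F_{15} = 610:
F_{17} = F_{16} + F_{15} = 987 + 610 = 1597
F_{18} = F_{17} + F_{16} = 1597 + 987 = 2584
F_{19} = F_{18} + F_{17} = 2584 + 1597 = 4181
F_{20} = F_{19} + F_{18} = 4181 + 2584 = 6765
F_{21} = F_{20} + F_{19} = 6765 + 4181 = 10946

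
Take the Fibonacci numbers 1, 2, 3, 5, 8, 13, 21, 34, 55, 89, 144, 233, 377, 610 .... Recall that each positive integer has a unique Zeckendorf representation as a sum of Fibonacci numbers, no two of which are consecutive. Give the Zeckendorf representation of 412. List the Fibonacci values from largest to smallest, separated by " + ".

377 + 34 + 1

Greedy algorithm:
take 377 (≤ 412); 412 − 377 = 35
take 34 (≤ 35); 35 − 34 = 1
take 1 (≤ 1); 1 − 1 = 0
So 412 = 377 + 34 + 1, with no two terms consecutive in the sequence.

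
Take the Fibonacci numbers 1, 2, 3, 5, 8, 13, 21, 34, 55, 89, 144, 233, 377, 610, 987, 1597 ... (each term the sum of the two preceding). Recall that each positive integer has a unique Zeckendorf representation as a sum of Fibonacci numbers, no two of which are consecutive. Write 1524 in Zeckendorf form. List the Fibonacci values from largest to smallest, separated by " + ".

take 987 (≤ 1524); 1524 − 987 = 537
take 377 (≤ 537); 537 − 377 = 160
take 144 (≤ 160); 160 − 144 = 16
take 13 (≤ 16); 16 − 13 = 3
take 3 (≤ 3); 3 − 3 = 0
So 1524 = 987 + 377 + 144 + 13 + 3, with no two terms consecutive in the sequence.

987 + 377 + 144 + 13 + 3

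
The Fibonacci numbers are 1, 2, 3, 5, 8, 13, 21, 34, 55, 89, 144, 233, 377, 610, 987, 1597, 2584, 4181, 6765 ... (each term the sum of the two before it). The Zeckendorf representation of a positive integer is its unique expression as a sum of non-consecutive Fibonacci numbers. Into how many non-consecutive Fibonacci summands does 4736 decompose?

4

largest Fibonacci ≤ 4736 is 4181; 4736 − 4181 = 555
largest Fibonacci ≤ 555 is 377; 555 − 377 = 178
largest Fibonacci ≤ 178 is 144; 178 − 144 = 34
largest Fibonacci ≤ 34 is 34; 34 − 34 = 0
4736 = 4181 + 377 + 144 + 34, which has 4 terms.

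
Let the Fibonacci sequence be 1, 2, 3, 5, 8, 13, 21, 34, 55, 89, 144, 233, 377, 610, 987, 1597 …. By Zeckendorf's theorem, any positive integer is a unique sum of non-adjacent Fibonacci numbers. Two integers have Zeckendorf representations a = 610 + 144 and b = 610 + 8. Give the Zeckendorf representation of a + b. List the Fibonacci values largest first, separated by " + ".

987 + 377 + 8

The two numbers are 754 and 618, so their sum is 1372.
Greedily peel off the largest Fibonacci term at each step:
largest Fibonacci ≤ 1372 is 987; 1372 − 987 = 385
largest Fibonacci ≤ 385 is 377; 385 − 377 = 8
largest Fibonacci ≤ 8 is 8; 8 − 8 = 0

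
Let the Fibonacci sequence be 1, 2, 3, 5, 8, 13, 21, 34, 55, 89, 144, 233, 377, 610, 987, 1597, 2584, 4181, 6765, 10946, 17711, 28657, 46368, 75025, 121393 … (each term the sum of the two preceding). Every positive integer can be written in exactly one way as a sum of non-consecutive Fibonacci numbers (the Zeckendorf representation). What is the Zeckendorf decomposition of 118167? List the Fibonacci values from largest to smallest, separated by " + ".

Greedy algorithm:
subtract 75025 from 118167: 43142 remains
subtract 28657 from 43142: 14485 remains
subtract 10946 from 14485: 3539 remains
subtract 2584 from 3539: 955 remains
subtract 610 from 955: 345 remains
subtract 233 from 345: 112 remains
subtract 89 from 112: 23 remains
subtract 21 from 23: 2 remains
subtract 2 from 2: 0 remains
So 118167 = 75025 + 28657 + 10946 + 2584 + 610 + 233 + 89 + 21 + 2, with no two terms consecutive in the sequence.

75025 + 28657 + 10946 + 2584 + 610 + 233 + 89 + 21 + 2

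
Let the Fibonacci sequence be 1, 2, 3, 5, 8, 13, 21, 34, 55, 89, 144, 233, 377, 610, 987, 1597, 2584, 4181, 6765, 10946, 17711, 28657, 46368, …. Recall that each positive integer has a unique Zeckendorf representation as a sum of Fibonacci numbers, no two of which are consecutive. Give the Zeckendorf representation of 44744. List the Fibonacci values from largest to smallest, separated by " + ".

Greedily peel off the largest Fibonacci term at each step:
take 28657 (≤ 44744); 44744 − 28657 = 16087
take 10946 (≤ 16087); 16087 − 10946 = 5141
take 4181 (≤ 5141); 5141 − 4181 = 960
take 610 (≤ 960); 960 − 610 = 350
take 233 (≤ 350); 350 − 233 = 117
take 89 (≤ 117); 117 − 89 = 28
take 21 (≤ 28); 28 − 21 = 7
take 5 (≤ 7); 7 − 5 = 2
take 2 (≤ 2); 2 − 2 = 0
So 44744 = 28657 + 10946 + 4181 + 610 + 233 + 89 + 21 + 5 + 2, with no two terms consecutive in the sequence.

28657 + 10946 + 4181 + 610 + 233 + 89 + 21 + 5 + 2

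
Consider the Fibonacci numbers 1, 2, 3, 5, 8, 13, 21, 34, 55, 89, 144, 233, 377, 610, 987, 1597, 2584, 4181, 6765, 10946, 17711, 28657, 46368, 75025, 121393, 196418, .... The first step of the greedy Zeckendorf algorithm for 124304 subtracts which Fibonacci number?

121393

121393 ≤ 124304 < 196418, so the largest Fibonacci number not exceeding 124304 is 121393.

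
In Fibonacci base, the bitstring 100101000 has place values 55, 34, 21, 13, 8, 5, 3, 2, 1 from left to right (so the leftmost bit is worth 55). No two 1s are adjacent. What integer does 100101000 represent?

73

Summing the place values of the 1 bits: 55 + 13 + 5 = 73.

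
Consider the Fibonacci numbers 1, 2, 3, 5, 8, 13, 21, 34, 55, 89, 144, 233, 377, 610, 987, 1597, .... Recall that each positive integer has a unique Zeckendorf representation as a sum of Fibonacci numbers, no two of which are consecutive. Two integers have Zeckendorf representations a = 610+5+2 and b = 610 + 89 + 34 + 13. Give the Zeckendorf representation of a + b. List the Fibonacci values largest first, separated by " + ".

987 + 233 + 89 + 34 + 13 + 5 + 2

The two numbers are 617 and 746, so their sum is 1363.
Greedy algorithm:
987 ≤ 1363 < 1597, so take 987; remainder 376
233 ≤ 376 < 377, so take 233; remainder 143
89 ≤ 143 < 144, so take 89; remainder 54
34 ≤ 54 < 55, so take 34; remainder 20
13 ≤ 20 < 21, so take 13; remainder 7
5 ≤ 7 < 8, so take 5; remainder 2
2 ≤ 2 < 3, so take 2; remainder 0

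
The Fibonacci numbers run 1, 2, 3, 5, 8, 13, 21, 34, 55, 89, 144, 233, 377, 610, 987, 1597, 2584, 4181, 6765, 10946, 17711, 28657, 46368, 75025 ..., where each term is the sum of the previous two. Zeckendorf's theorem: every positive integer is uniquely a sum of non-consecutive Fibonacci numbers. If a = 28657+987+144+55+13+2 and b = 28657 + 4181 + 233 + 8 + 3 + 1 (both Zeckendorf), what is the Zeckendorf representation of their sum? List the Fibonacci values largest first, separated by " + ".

The two numbers are 29858 and 33083, so their sum is 62941.
Repeatedly subtract the largest Fibonacci number that fits:
62941: greatest Fibonacci not exceeding it is 46368, leaving 16573
16573: greatest Fibonacci not exceeding it is 10946, leaving 5627
5627: greatest Fibonacci not exceeding it is 4181, leaving 1446
1446: greatest Fibonacci not exceeding it is 987, leaving 459
459: greatest Fibonacci not exceeding it is 377, leaving 82
82: greatest Fibonacci not exceeding it is 55, leaving 27
27: greatest Fibonacci not exceeding it is 21, leaving 6
6: greatest Fibonacci not exceeding it is 5, leaving 1
1: greatest Fibonacci not exceeding it is 1, leaving 0

46368 + 10946 + 4181 + 987 + 377 + 55 + 21 + 5 + 1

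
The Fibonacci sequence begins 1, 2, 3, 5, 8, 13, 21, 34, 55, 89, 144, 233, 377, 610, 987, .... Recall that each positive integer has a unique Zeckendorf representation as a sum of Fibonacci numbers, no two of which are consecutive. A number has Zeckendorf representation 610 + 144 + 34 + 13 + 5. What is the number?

610 + 144 + 34 + 13 + 5 = 806.

806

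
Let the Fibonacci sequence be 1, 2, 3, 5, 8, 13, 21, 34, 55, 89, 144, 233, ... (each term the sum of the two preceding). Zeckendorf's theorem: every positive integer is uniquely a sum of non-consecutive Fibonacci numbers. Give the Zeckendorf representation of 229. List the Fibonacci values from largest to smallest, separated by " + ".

144 + 55 + 21 + 8 + 1

Greedily peel off the largest Fibonacci term at each step:
subtract 144 from 229: 85 remains
subtract 55 from 85: 30 remains
subtract 21 from 30: 9 remains
subtract 8 from 9: 1 remains
subtract 1 from 1: 0 remains
So 229 = 144 + 55 + 21 + 8 + 1, with no two terms consecutive in the sequence.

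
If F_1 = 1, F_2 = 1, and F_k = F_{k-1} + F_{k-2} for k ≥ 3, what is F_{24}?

46368

Iterating the recurrence up to F_{16} = 987 and F_{15} = 610:
F_{17} = F_{16} + F_{15} = 987 + 610 = 1597
F_{18} = F_{17} + F_{16} = 1597 + 987 = 2584
F_{19} = F_{18} + F_{17} = 2584 + 1597 = 4181
F_{20} = F_{19} + F_{18} = 4181 + 2584 = 6765
F_{21} = F_{20} + F_{19} = 6765 + 4181 = 10946
F_{22} = F_{21} + F_{20} = 10946 + 6765 = 17711
F_{23} = F_{22} + F_{21} = 17711 + 10946 = 28657
F_{24} = F_{23} + F_{22} = 28657 + 17711 = 46368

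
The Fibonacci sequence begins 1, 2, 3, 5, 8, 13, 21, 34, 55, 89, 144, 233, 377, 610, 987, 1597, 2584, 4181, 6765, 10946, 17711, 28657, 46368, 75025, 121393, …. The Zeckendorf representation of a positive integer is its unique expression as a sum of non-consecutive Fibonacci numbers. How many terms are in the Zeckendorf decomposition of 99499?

subtract 75025 from 99499: 24474 remains
subtract 17711 from 24474: 6763 remains
subtract 4181 from 6763: 2582 remains
subtract 1597 from 2582: 985 remains
subtract 610 from 985: 375 remains
subtract 233 from 375: 142 remains
subtract 89 from 142: 53 remains
subtract 34 from 53: 19 remains
subtract 13 from 19: 6 remains
subtract 5 from 6: 1 remains
subtract 1 from 1: 0 remains
99499 = 75025 + 17711 + 4181 + 1597 + 610 + 233 + 89 + 34 + 13 + 5 + 1, which has 11 terms.

11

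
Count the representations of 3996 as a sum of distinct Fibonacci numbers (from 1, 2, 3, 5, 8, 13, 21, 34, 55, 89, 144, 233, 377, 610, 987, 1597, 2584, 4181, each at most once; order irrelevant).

35

3996 = 2584+987+377+34+13+1 = 2584+987+377+34+8+5+1 = 2584+987+233+144+34+13+1 = 2584+987+377+34+8+3+2+1 = … (31 more), for 35 in all.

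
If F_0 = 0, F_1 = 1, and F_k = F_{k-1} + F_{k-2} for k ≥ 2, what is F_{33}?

3524578

Iterating the recurrence up to F_{25} = 75025 and F_{24} = 46368:
F_{26} = F_{25} + F_{24} = 75025 + 46368 = 121393
F_{27} = F_{26} + F_{25} = 121393 + 75025 = 196418
F_{28} = F_{27} + F_{26} = 196418 + 121393 = 317811
F_{29} = F_{28} + F_{27} = 317811 + 196418 = 514229
F_{30} = F_{29} + F_{28} = 514229 + 317811 = 832040
F_{31} = F_{30} + F_{29} = 832040 + 514229 = 1346269
F_{32} = F_{31} + F_{30} = 1346269 + 832040 = 2178309
F_{33} = F_{32} + F_{31} = 2178309 + 1346269 = 3524578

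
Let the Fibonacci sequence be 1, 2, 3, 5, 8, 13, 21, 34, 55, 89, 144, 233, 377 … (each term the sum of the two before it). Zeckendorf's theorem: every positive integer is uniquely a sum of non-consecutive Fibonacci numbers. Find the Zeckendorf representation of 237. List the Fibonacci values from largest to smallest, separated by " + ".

233 + 3 + 1

Greedily peel off the largest Fibonacci term at each step:
take 233 (≤ 237); 237 − 233 = 4
take 3 (≤ 4); 4 − 3 = 1
take 1 (≤ 1); 1 − 1 = 0
So 237 = 233 + 3 + 1, with no two terms consecutive in the sequence.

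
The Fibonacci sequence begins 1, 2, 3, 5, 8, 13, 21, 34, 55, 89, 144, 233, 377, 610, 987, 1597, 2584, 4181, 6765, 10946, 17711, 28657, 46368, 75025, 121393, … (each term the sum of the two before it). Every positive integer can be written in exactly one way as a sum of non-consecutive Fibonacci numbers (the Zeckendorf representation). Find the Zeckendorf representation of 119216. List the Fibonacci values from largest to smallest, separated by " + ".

119216 − 75025 = 44191
44191 − 28657 = 15534
15534 − 10946 = 4588
4588 − 4181 = 407
407 − 377 = 30
30 − 21 = 9
9 − 8 = 1
1 − 1 = 0
So 119216 = 75025 + 28657 + 10946 + 4181 + 377 + 21 + 8 + 1, with no two terms consecutive in the sequence.

75025 + 28657 + 10946 + 4181 + 377 + 21 + 8 + 1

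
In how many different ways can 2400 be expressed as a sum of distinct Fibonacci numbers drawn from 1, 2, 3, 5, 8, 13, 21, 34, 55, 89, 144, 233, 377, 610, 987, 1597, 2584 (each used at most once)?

Starting from the Zeckendorf form and repeatedly splitting a term F_k into F_{k−1} + F_{k−2} (when neither is already used) reaches every representation.
2400 = 1597+610+144+34+13+2 = 1597+610+144+34+8+5+2 = 1597+610+89+55+34+13+2 = 1597+377+233+144+34+13+2 = … (14 more), for 18 in all.

18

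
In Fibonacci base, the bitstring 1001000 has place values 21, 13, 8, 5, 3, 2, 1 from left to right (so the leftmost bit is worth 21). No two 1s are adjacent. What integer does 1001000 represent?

Summing the place values of the 1 bits: 21 + 5 = 26.

26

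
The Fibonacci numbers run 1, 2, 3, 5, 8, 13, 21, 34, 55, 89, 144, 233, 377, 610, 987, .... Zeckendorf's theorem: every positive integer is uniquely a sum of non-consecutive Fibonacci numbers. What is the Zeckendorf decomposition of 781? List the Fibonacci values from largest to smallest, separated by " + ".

Repeatedly subtract the largest Fibonacci number that fits:
largest Fibonacci ≤ 781 is 610; 781 − 610 = 171
largest Fibonacci ≤ 171 is 144; 171 − 144 = 27
largest Fibonacci ≤ 27 is 21; 27 − 21 = 6
largest Fibonacci ≤ 6 is 5; 6 − 5 = 1
largest Fibonacci ≤ 1 is 1; 1 − 1 = 0
So 781 = 610 + 144 + 21 + 5 + 1, with no two terms consecutive in the sequence.

610 + 144 + 21 + 5 + 1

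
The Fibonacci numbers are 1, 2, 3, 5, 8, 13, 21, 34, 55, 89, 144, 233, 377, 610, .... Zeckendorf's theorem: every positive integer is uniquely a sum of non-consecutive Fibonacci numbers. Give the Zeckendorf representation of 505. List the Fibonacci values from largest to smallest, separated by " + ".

377 + 89 + 34 + 5

Greedy algorithm:
take 377 (≤ 505); 505 − 377 = 128
take 89 (≤ 128); 128 − 89 = 39
take 34 (≤ 39); 39 − 34 = 5
take 5 (≤ 5); 5 − 5 = 0
So 505 = 377 + 89 + 34 + 5, with no two terms consecutive in the sequence.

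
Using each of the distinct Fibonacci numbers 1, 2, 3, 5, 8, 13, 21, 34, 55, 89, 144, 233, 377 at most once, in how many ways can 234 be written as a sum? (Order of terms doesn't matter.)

Each representation comes from the Zeckendorf form by replacing some F_k with F_{k−1} + F_{k−2} where possible.
234 = 233+1 = 144+89+1 = 144+55+34+1 = … (3 more), for 6 in all.

6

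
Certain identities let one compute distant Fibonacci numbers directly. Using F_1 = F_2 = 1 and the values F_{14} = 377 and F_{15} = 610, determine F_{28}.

By the doubling identity F_{2k} = F_k(2F_{k+1} − F_k): F_{28} = 377·(2·610 − 377) = 377·843 = 317811.

317811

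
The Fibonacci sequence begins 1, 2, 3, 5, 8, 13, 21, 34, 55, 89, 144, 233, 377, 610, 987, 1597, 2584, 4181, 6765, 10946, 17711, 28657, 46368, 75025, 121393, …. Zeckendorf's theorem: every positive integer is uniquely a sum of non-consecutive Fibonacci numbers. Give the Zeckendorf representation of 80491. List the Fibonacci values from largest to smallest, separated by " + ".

take 75025 (≤ 80491); 80491 − 75025 = 5466
take 4181 (≤ 5466); 5466 − 4181 = 1285
take 987 (≤ 1285); 1285 − 987 = 298
take 233 (≤ 298); 298 − 233 = 65
take 55 (≤ 65); 65 − 55 = 10
take 8 (≤ 10); 10 − 8 = 2
take 2 (≤ 2); 2 − 2 = 0
So 80491 = 75025 + 4181 + 987 + 233 + 55 + 8 + 2, with no two terms consecutive in the sequence.

75025 + 4181 + 987 + 233 + 55 + 8 + 2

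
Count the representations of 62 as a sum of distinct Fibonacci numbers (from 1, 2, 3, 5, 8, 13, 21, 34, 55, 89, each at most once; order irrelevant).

3

Starting from the Zeckendorf form and repeatedly splitting a term F_k into F_{k−1} + F_{k−2} (when neither is already used) reaches every representation.
62 = 55+5+2 = 34+21+5+2 = 34+13+8+5+2 — 3 representations.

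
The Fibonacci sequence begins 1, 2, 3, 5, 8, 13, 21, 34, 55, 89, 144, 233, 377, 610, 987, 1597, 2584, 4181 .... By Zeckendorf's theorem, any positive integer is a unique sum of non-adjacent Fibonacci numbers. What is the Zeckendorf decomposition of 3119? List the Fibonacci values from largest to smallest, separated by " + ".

largest Fibonacci ≤ 3119 is 2584; 3119 − 2584 = 535
largest Fibonacci ≤ 535 is 377; 535 − 377 = 158
largest Fibonacci ≤ 158 is 144; 158 − 144 = 14
largest Fibonacci ≤ 14 is 13; 14 − 13 = 1
largest Fibonacci ≤ 1 is 1; 1 − 1 = 0
So 3119 = 2584 + 377 + 144 + 13 + 1, with no two terms consecutive in the sequence.

2584 + 377 + 144 + 13 + 1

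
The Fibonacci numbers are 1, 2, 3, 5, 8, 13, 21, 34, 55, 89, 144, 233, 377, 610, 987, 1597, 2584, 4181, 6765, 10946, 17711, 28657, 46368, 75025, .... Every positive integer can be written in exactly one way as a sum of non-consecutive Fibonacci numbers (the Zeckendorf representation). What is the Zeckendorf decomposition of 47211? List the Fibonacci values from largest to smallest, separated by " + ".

46368 + 610 + 233

Repeatedly subtract the largest Fibonacci number that fits:
47211 − 46368 = 843
843 − 610 = 233
233 − 233 = 0
So 47211 = 46368 + 610 + 233, with no two terms consecutive in the sequence.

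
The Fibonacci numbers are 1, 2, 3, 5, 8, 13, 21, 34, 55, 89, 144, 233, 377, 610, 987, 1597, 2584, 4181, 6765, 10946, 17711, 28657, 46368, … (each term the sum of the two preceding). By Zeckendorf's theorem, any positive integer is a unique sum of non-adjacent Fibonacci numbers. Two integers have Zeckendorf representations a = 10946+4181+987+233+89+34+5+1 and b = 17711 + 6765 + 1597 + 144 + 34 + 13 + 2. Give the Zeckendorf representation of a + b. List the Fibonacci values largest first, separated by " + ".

28657 + 10946 + 2584 + 377 + 144 + 34

The two numbers are 16476 and 26266, so their sum is 42742.
subtract 28657 from 42742: 14085 remains
subtract 10946 from 14085: 3139 remains
subtract 2584 from 3139: 555 remains
subtract 377 from 555: 178 remains
subtract 144 from 178: 34 remains
subtract 34 from 34: 0 remains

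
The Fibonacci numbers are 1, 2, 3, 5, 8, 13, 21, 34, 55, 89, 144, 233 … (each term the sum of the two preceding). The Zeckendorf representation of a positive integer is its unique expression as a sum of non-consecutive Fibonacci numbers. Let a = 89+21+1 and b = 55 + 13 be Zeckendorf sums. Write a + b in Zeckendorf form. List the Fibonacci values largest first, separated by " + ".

144 + 34 + 1

The two numbers are 111 and 68, so their sum is 179.
Greedily peel off the largest Fibonacci term at each step:
take 144 (≤ 179); 179 − 144 = 35
take 34 (≤ 35); 35 − 34 = 1
take 1 (≤ 1); 1 − 1 = 0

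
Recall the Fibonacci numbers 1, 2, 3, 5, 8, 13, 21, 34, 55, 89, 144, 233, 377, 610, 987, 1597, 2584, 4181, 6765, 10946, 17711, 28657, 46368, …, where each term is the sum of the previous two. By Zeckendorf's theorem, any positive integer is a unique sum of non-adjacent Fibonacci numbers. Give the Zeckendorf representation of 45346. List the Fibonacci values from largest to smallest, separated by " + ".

largest Fibonacci ≤ 45346 is 28657; 45346 − 28657 = 16689
largest Fibonacci ≤ 16689 is 10946; 16689 − 10946 = 5743
largest Fibonacci ≤ 5743 is 4181; 5743 − 4181 = 1562
largest Fibonacci ≤ 1562 is 987; 1562 − 987 = 575
largest Fibonacci ≤ 575 is 377; 575 − 377 = 198
largest Fibonacci ≤ 198 is 144; 198 − 144 = 54
largest Fibonacci ≤ 54 is 34; 54 − 34 = 20
largest Fibonacci ≤ 20 is 13; 20 − 13 = 7
largest Fibonacci ≤ 7 is 5; 7 − 5 = 2
largest Fibonacci ≤ 2 is 2; 2 − 2 = 0
So 45346 = 28657 + 10946 + 4181 + 987 + 377 + 144 + 34 + 13 + 5 + 2, with no two terms consecutive in the sequence.

28657 + 10946 + 4181 + 987 + 377 + 144 + 34 + 13 + 5 + 2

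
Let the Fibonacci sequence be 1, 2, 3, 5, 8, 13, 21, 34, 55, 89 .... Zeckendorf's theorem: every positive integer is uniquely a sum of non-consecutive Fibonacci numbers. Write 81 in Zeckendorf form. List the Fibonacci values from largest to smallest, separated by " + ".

55 + 21 + 5

Greedily peel off the largest Fibonacci term at each step:
subtract 55 from 81: 26 remains
subtract 21 from 26: 5 remains
subtract 5 from 5: 0 remains
So 81 = 55 + 21 + 5, with no two terms consecutive in the sequence.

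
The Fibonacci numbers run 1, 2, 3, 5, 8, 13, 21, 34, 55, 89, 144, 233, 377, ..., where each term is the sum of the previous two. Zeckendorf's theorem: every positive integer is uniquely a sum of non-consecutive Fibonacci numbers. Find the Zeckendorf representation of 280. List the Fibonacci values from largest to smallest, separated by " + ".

280: greatest Fibonacci not exceeding it is 233, leaving 47
47: greatest Fibonacci not exceeding it is 34, leaving 13
13: greatest Fibonacci not exceeding it is 13, leaving 0
So 280 = 233 + 34 + 13, with no two terms consecutive in the sequence.

233 + 34 + 13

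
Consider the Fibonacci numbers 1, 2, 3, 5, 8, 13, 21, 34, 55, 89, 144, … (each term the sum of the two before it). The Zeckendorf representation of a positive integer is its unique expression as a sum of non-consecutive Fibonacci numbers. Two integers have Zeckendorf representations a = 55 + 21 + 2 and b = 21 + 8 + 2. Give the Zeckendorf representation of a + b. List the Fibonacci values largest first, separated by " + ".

The two numbers are 78 and 31, so their sum is 109.
Greedy algorithm:
take 89 (≤ 109); 109 − 89 = 20
take 13 (≤ 20); 20 − 13 = 7
take 5 (≤ 7); 7 − 5 = 2
take 2 (≤ 2); 2 − 2 = 0

89 + 13 + 5 + 2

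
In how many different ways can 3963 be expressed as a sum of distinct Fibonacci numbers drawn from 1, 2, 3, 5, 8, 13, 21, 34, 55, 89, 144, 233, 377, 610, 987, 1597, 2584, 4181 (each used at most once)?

20

Each representation comes from the Zeckendorf form by replacing some F_k with F_{k−1} + F_{k−2} where possible.
3963 = 2584+987+377+13+2 = 2584+987+377+8+5+2 = 2584+987+233+144+13+2 = 2584+987+233+144+8+5+2 = 2584+987+233+89+55+13+2 = … (15 more), for 20 in all.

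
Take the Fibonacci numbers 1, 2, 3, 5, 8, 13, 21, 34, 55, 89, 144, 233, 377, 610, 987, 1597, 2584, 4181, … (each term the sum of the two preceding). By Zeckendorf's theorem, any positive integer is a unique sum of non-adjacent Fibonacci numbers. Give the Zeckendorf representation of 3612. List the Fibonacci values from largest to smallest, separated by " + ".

2584 ≤ 3612 < 4181, so take 2584; remainder 1028
987 ≤ 1028 < 1597, so take 987; remainder 41
34 ≤ 41 < 55, so take 34; remainder 7
5 ≤ 7 < 8, so take 5; remainder 2
2 ≤ 2 < 3, so take 2; remainder 0
So 3612 = 2584 + 987 + 34 + 5 + 2, with no two terms consecutive in the sequence.

2584 + 987 + 34 + 5 + 2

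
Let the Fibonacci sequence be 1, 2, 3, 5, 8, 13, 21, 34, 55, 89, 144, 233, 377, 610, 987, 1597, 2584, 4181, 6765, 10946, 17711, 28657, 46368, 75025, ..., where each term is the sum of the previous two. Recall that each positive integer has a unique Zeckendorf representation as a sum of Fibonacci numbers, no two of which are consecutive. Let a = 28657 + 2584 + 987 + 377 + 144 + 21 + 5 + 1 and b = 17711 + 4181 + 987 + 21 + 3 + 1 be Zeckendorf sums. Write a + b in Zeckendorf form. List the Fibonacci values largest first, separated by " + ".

46368 + 6765 + 1597 + 610 + 233 + 89 + 13 + 5

The two numbers are 32776 and 22904, so their sum is 55680.
55680 − 46368 = 9312
9312 − 6765 = 2547
2547 − 1597 = 950
950 − 610 = 340
340 − 233 = 107
107 − 89 = 18
18 − 13 = 5
5 − 5 = 0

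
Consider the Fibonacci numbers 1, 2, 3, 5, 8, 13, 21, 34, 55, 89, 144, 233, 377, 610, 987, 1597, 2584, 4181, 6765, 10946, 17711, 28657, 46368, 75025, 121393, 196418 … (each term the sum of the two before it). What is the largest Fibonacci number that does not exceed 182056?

121393 ≤ 182056 < 196418, so the largest Fibonacci number not exceeding 182056 is 121393.

121393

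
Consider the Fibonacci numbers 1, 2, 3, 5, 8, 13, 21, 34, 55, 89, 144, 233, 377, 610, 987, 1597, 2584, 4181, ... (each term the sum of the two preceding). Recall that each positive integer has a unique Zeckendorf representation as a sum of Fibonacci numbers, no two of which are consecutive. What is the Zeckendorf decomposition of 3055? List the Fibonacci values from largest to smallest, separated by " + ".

2584 + 377 + 89 + 5

2584 ≤ 3055 < 4181, so take 2584; remainder 471
377 ≤ 471 < 610, so take 377; remainder 94
89 ≤ 94 < 144, so take 89; remainder 5
5 ≤ 5 < 8, so take 5; remainder 0
So 3055 = 2584 + 377 + 89 + 5, with no two terms consecutive in the sequence.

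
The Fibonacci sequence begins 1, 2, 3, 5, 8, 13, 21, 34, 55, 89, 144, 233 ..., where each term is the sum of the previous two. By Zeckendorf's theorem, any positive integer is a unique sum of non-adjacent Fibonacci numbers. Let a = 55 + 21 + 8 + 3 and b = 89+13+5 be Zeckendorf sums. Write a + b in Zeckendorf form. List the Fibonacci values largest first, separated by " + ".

144 + 34 + 13 + 3

The two numbers are 87 and 107, so their sum is 194.
144 ≤ 194 < 233, so take 144; remainder 50
34 ≤ 50 < 55, so take 34; remainder 16
13 ≤ 16 < 21, so take 13; remainder 3
3 ≤ 3 < 5, so take 3; remainder 0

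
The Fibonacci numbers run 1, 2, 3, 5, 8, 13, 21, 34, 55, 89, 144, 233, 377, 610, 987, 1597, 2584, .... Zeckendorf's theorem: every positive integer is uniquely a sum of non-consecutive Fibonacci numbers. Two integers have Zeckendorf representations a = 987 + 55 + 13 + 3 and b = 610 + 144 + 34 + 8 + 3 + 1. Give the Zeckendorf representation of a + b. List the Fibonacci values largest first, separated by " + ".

The two numbers are 1058 and 800, so their sum is 1858.
Repeatedly subtract the largest Fibonacci number that fits:
1597 ≤ 1858 < 2584, so take 1597; remainder 261
233 ≤ 261 < 377, so take 233; remainder 28
21 ≤ 28 < 34, so take 21; remainder 7
5 ≤ 7 < 8, so take 5; remainder 2
2 ≤ 2 < 3, so take 2; remainder 0

1597 + 233 + 21 + 5 + 2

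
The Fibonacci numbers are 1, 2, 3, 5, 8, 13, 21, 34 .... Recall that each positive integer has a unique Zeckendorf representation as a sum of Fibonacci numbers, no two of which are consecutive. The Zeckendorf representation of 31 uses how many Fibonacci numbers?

Greedy algorithm:
largest Fibonacci ≤ 31 is 21; 31 − 21 = 10
largest Fibonacci ≤ 10 is 8; 10 − 8 = 2
largest Fibonacci ≤ 2 is 2; 2 − 2 = 0
31 = 21 + 8 + 2, which has 3 terms.

3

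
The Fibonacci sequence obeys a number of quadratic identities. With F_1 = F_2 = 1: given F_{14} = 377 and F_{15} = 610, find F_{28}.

317811

By the doubling identity F_{2k} = F_k(2F_{k+1} − F_k): F_{28} = 377·(2·610 − 377) = 377·843 = 317811.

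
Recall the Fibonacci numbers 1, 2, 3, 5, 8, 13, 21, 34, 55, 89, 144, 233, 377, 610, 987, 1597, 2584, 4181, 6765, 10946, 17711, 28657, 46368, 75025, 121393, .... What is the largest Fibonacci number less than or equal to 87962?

75025

75025 ≤ 87962 < 121393, so the largest Fibonacci number not exceeding 87962 is 75025.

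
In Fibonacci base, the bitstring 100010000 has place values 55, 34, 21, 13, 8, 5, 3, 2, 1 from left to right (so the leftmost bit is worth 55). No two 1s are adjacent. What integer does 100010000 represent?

63

Summing the place values of the 1 bits: 55 + 8 = 63.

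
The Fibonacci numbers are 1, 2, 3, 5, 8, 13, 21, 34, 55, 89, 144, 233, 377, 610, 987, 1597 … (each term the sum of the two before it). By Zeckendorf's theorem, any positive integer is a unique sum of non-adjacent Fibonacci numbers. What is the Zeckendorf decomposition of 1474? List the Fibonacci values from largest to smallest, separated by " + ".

987 + 377 + 89 + 21

take 987 (≤ 1474); 1474 − 987 = 487
take 377 (≤ 487); 487 − 377 = 110
take 89 (≤ 110); 110 − 89 = 21
take 21 (≤ 21); 21 − 21 = 0
So 1474 = 987 + 377 + 89 + 21, with no two terms consecutive in the sequence.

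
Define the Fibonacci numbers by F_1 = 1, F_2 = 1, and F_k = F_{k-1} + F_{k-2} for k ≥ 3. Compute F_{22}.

Iterating the recurrence up to F_{14} = 377 and F_{13} = 233:
F_{15} = F_{14} + F_{13} = 377 + 233 = 610
F_{16} = F_{15} + F_{14} = 610 + 377 = 987
F_{17} = F_{16} + F_{15} = 987 + 610 = 1597
F_{18} = F_{17} + F_{16} = 1597 + 987 = 2584
F_{19} = F_{18} + F_{17} = 2584 + 1597 = 4181
F_{20} = F_{19} + F_{18} = 4181 + 2584 = 6765
F_{21} = F_{20} + F_{19} = 6765 + 4181 = 10946
F_{22} = F_{21} + F_{20} = 10946 + 6765 = 17711

17711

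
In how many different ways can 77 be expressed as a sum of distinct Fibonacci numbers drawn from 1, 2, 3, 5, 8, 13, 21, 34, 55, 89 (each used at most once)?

5

Each representation comes from the Zeckendorf form by replacing some F_k with F_{k−1} + F_{k−2} where possible.
77 = 55+21+1 = 55+13+8+1 = 55+13+5+3+1 = 34+21+13+8+1 = … (1 more), for 5 in all.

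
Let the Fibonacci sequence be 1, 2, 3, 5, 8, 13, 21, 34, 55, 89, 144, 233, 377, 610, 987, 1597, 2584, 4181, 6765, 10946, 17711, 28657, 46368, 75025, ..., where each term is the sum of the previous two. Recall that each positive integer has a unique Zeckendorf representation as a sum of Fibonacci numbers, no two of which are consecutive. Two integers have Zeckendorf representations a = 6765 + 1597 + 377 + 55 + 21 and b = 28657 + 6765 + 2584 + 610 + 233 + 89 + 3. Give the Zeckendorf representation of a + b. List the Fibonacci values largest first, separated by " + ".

The two numbers are 8815 and 38941, so their sum is 47756.
Greedily peel off the largest Fibonacci term at each step:
46368 ≤ 47756 < 75025, so take 46368; remainder 1388
987 ≤ 1388 < 1597, so take 987; remainder 401
377 ≤ 401 < 610, so take 377; remainder 24
21 ≤ 24 < 34, so take 21; remainder 3
3 ≤ 3 < 5, so take 3; remainder 0

46368 + 987 + 377 + 21 + 3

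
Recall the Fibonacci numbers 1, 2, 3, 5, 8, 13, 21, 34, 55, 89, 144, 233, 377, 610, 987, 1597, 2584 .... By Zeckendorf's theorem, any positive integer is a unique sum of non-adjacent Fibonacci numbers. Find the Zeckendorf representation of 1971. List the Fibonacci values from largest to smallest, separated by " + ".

Repeatedly subtract the largest Fibonacci number that fits:
take 1597 (≤ 1971); 1971 − 1597 = 374
take 233 (≤ 374); 374 − 233 = 141
take 89 (≤ 141); 141 − 89 = 52
take 34 (≤ 52); 52 − 34 = 18
take 13 (≤ 18); 18 − 13 = 5
take 5 (≤ 5); 5 − 5 = 0
So 1971 = 1597 + 233 + 89 + 34 + 13 + 5, with no two terms consecutive in the sequence.

1597 + 233 + 89 + 34 + 13 + 5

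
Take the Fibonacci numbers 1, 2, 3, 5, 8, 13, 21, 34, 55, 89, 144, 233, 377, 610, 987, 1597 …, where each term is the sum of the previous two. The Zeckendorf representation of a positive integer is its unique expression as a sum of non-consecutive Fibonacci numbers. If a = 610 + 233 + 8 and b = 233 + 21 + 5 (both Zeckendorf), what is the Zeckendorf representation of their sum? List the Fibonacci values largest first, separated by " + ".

987 + 89 + 34

The two numbers are 851 and 259, so their sum is 1110.
Repeatedly subtract the largest Fibonacci number that fits:
987 ≤ 1110 < 1597, so take 987; remainder 123
89 ≤ 123 < 144, so take 89; remainder 34
34 ≤ 34 < 55, so take 34; remainder 0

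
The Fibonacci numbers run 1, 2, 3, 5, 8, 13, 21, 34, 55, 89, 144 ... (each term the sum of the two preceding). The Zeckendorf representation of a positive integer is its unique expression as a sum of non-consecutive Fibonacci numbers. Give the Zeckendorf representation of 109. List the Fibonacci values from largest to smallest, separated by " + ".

89 + 13 + 5 + 2

Greedy algorithm:
89 ≤ 109 < 144, so take 89; remainder 20
13 ≤ 20 < 21, so take 13; remainder 7
5 ≤ 7 < 8, so take 5; remainder 2
2 ≤ 2 < 3, so take 2; remainder 0
So 109 = 89 + 13 + 5 + 2, with no two terms consecutive in the sequence.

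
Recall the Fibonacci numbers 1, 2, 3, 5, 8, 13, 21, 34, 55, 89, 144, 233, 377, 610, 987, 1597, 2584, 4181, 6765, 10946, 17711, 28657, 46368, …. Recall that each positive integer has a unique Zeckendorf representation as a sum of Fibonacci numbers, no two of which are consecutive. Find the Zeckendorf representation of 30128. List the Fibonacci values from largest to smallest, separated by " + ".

28657 + 987 + 377 + 89 + 13 + 5

Greedy algorithm:
30128: greatest Fibonacci not exceeding it is 28657, leaving 1471
1471: greatest Fibonacci not exceeding it is 987, leaving 484
484: greatest Fibonacci not exceeding it is 377, leaving 107
107: greatest Fibonacci not exceeding it is 89, leaving 18
18: greatest Fibonacci not exceeding it is 13, leaving 5
5: greatest Fibonacci not exceeding it is 5, leaving 0
So 30128 = 28657 + 987 + 377 + 89 + 13 + 5, with no two terms consecutive in the sequence.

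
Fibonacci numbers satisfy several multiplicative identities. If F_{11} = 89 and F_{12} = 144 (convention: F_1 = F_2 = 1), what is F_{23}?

By F_{2k+1} = F_k² + F_{k+1}²: F_{23} = 89² + 144² = 7921 + 20736 = 28657.

28657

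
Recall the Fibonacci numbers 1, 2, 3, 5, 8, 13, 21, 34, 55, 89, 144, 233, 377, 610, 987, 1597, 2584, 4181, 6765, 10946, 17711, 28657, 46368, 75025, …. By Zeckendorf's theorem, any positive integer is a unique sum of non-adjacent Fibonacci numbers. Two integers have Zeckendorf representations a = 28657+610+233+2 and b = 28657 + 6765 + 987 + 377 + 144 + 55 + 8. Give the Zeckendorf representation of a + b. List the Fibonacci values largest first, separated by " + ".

46368 + 17711 + 1597 + 610 + 144 + 55 + 8 + 2

The two numbers are 29502 and 36993, so their sum is 66495.
66495 − 46368 = 20127
20127 − 17711 = 2416
2416 − 1597 = 819
819 − 610 = 209
209 − 144 = 65
65 − 55 = 10
10 − 8 = 2
2 − 2 = 0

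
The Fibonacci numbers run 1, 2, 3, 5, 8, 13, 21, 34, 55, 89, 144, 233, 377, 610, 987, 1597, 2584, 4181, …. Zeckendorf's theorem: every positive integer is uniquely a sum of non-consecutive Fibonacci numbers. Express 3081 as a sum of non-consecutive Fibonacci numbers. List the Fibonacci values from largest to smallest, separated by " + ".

2584 + 377 + 89 + 21 + 8 + 2

largest Fibonacci ≤ 3081 is 2584; 3081 − 2584 = 497
largest Fibonacci ≤ 497 is 377; 497 − 377 = 120
largest Fibonacci ≤ 120 is 89; 120 − 89 = 31
largest Fibonacci ≤ 31 is 21; 31 − 21 = 10
largest Fibonacci ≤ 10 is 8; 10 − 8 = 2
largest Fibonacci ≤ 2 is 2; 2 − 2 = 0
So 3081 = 2584 + 377 + 89 + 21 + 8 + 2, with no two terms consecutive in the sequence.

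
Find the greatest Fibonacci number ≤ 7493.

6765 ≤ 7493 < 10946, so the largest Fibonacci number not exceeding 7493 is 6765.

6765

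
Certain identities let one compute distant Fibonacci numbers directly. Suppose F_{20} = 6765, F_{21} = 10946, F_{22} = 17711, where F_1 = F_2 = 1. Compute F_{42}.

267914296

By the addition formula F_{m+n} = F_m F_{n+1} + F_{m−1} F_n with m=21, n=21: F_{42} = 10946·17711 + 6765·10946 = 193864606 + 74049690 = 267914296.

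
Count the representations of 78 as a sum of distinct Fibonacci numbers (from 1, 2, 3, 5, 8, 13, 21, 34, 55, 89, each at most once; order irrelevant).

5

Starting from the Zeckendorf form and repeatedly splitting a term F_k into F_{k−1} + F_{k−2} (when neither is already used) reaches every representation.
78 = 55+21+2 = 55+13+8+2 = 55+13+5+3+2 = 34+21+13+8+2 = … (1 more), for 5 in all.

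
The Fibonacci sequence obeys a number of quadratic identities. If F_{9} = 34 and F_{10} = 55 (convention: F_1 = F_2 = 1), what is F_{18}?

By the doubling identity F_{2k} = F_k(2F_{k+1} − F_k): F_{18} = 34·(2·55 − 34) = 34·76 = 2584.

2584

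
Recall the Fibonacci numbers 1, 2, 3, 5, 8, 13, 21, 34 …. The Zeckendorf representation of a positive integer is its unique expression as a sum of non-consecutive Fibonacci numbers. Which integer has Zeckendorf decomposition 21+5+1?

21+5+1 = 27.

27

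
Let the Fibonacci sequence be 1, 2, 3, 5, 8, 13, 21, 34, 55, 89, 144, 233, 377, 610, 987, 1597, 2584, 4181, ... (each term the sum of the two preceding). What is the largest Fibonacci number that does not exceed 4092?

2584 ≤ 4092 < 4181, so the largest Fibonacci number not exceeding 4092 is 2584.

2584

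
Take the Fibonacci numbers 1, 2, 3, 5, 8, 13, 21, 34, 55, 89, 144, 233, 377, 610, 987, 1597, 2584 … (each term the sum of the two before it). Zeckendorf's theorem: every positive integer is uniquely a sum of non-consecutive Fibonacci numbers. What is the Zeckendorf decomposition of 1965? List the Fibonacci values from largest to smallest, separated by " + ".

1597 + 233 + 89 + 34 + 8 + 3 + 1

Greedy algorithm:
1597 ≤ 1965 < 2584, so take 1597; remainder 368
233 ≤ 368 < 377, so take 233; remainder 135
89 ≤ 135 < 144, so take 89; remainder 46
34 ≤ 46 < 55, so take 34; remainder 12
8 ≤ 12 < 13, so take 8; remainder 4
3 ≤ 4 < 5, so take 3; remainder 1
1 ≤ 1 < 2, so take 1; remainder 0
So 1965 = 1597 + 233 + 89 + 34 + 8 + 3 + 1, with no two terms consecutive in the sequence.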